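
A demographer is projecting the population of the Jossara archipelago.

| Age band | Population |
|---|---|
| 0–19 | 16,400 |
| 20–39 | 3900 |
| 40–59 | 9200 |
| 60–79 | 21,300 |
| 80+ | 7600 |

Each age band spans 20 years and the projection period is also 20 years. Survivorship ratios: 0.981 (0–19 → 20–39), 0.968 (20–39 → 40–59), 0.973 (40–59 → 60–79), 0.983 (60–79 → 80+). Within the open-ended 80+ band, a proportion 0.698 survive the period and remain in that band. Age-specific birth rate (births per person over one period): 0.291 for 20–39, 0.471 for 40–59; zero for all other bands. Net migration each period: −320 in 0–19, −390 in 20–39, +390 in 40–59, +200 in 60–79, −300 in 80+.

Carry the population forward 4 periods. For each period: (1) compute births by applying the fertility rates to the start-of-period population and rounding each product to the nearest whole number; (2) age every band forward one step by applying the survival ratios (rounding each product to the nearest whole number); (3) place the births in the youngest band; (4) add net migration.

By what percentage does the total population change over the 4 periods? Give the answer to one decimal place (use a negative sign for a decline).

-9.4

Let band 1 be 0–19 through band 5 = 80+.
Period 1.
Births: 3900 × 0.291 = 1135, 9200 × 0.471 = 4333 — total 5468
Band 2: 16400 × 0.981 = 16088
Band 3: 3900 × 0.968 = 3775
Band 4: 9200 × 0.973 = 8952
Band 5: 21300 × 0.983 + 7600 × 0.698 = 20938 + 5305 = 26243
Net migration: Band 1 − 320 → 5148; Band 2 − 390 → 15698; Band 3 + 390 → 4165; Band 4 + 200 → 9152; Band 5 − 300 → 25943
→ [5148, 15698, 4165, 9152, 25943]
Period 2.
Births: 15698 × 0.291 = 4568, 4165 × 0.471 = 1962 — total 6530
Band 2: 5148 × 0.981 = 5050
Band 3: 15698 × 0.968 = 15196
Band 4: 4165 × 0.973 = 4053
Band 5: 9152 × 0.983 + 25943 × 0.698 = 8996 + 18108 = 27104
Net migration: Band 1 − 320 → 6210; Band 2 − 390 → 4660; Band 3 + 390 → 15586; Band 4 + 200 → 4253; Band 5 − 300 → 26804
→ [6210, 4660, 15586, 4253, 26804]
Period 3.
Births: 4660 × 0.291 = 1356, 15586 × 0.471 = 7341 — total 8697
Band 2: 6210 × 0.981 = 6092
Band 3: 4660 × 0.968 = 4511
Band 4: 15586 × 0.973 = 15165
Band 5: 4253 × 0.983 + 26804 × 0.698 = 4181 + 18709 = 22890
Net migration: Band 1 − 320 → 8377; Band 2 − 390 → 5702; Band 3 + 390 → 4901; Band 4 + 200 → 15365; Band 5 − 300 → 22590
→ [8377, 5702, 4901, 15365, 22590]
Period 4.
Births: 5702 × 0.291 = 1659, 4901 × 0.471 = 2308 — total 3967
Band 2: 8377 × 0.981 = 8218
Band 3: 5702 × 0.968 = 5520
Band 4: 4901 × 0.973 = 4769
Band 5: 15365 × 0.983 + 22590 × 0.698 = 15104 + 15768 = 30872
Net migration: Band 1 − 320 → 3647; Band 2 − 390 → 7828; Band 3 + 390 → 5910; Band 4 + 200 → 4969; Band 5 − 300 → 30572
→ [3647, 7828, 5910, 4969, 30572]
Total: 58400 → 52926; change = -5474; percentage change = -9.4%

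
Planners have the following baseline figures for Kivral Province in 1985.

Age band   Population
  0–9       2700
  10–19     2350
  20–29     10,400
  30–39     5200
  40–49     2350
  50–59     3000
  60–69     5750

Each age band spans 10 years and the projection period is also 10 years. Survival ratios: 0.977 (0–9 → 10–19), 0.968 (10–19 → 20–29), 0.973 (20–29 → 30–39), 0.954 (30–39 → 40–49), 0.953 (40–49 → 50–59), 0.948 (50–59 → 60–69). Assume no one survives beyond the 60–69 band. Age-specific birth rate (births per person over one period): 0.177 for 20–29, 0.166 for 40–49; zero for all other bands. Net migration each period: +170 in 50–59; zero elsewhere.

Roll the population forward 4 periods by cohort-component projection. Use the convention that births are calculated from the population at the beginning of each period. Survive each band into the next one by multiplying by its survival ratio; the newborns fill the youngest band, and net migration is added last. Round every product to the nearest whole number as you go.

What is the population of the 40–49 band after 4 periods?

Numbering the bands 1..7 from youngest to oldest:
— Period 1 —
Births: 10400 × 0.177 = 1841 ; 2350 × 0.166 = 390 → 2231
Band 2: 2700 × 0.977 = 2638
Band 3: 2350 × 0.968 = 2275
Band 4: 10400 × 0.973 = 10119
Band 5: 5200 × 0.954 = 4961
Band 6: 2350 × 0.953 = 2240
Band 7: 3000 × 0.948 = 2844
Net migration: Band 6 + 170 → 2410
End of period: [2231, 2638, 2275, 10119, 4961, 2410, 2844]
— Period 2 —
Births: 2275 × 0.177 = 403 ; 4961 × 0.166 = 824 → 1227
Band 2: 2231 × 0.977 = 2180
Band 3: 2638 × 0.968 = 2554
Band 4: 2275 × 0.973 = 2214
Band 5: 10119 × 0.954 = 9654
Band 6: 4961 × 0.953 = 4728
Band 7: 2410 × 0.948 = 2285
Net migration: Band 6 + 170 → 4898
End of period: [1227, 2180, 2554, 2214, 9654, 4898, 2285]
— Period 3 —
Births: 2554 × 0.177 = 452 ; 9654 × 0.166 = 1603 → 2055
Band 2: 1227 × 0.977 = 1199
Band 3: 2180 × 0.968 = 2110
Band 4: 2554 × 0.973 = 2485
Band 5: 2214 × 0.954 = 2112
Band 6: 9654 × 0.953 = 9200
Band 7: 4898 × 0.948 = 4643
Net migration: Band 6 + 170 → 9370
End of period: [2055, 1199, 2110, 2485, 2112, 9370, 4643]
— Period 4 —
Births: 2110 × 0.177 = 373 ; 2112 × 0.166 = 351 → 724
Band 2: 2055 × 0.977 = 2008
Band 3: 1199 × 0.968 = 1161
Band 4: 2110 × 0.973 = 2053
Band 5: 2485 × 0.954 = 2371
Band 6: 2112 × 0.953 = 2013
Band 7: 9370 × 0.948 = 8883
Net migration: Band 6 + 170 → 2183
End of period: [724, 2008, 1161, 2053, 2371, 2183, 8883]

2371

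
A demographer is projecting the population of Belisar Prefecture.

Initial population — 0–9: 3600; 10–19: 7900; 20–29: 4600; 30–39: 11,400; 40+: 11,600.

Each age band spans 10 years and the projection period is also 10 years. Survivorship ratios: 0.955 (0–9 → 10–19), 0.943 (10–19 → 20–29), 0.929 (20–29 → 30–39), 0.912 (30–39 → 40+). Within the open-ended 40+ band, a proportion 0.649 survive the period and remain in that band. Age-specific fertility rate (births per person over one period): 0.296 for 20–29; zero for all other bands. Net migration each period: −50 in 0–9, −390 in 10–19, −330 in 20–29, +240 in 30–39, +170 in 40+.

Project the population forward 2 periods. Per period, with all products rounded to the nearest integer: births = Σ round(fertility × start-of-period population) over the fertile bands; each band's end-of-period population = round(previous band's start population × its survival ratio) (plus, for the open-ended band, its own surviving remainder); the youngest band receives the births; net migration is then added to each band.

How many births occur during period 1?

Period 1.
Births: 4600 × 0.296 = 1362
10–19: 3600 × 0.955 = 3438
20–29: 7900 × 0.943 = 7450
30–39: 4600 × 0.929 = 4273
40+: 11400 × 0.912 + 11600 × 0.649 = 10397 + 7528 = 17925
Net migration: 0–9 − 50 → 1312; 10–19 − 390 → 3048; 20–29 − 330 → 7120; 30–39 + 240 → 4513; 40+ + 170 → 18095
End of period: [1312, 3048, 7120, 4513, 18095]

1362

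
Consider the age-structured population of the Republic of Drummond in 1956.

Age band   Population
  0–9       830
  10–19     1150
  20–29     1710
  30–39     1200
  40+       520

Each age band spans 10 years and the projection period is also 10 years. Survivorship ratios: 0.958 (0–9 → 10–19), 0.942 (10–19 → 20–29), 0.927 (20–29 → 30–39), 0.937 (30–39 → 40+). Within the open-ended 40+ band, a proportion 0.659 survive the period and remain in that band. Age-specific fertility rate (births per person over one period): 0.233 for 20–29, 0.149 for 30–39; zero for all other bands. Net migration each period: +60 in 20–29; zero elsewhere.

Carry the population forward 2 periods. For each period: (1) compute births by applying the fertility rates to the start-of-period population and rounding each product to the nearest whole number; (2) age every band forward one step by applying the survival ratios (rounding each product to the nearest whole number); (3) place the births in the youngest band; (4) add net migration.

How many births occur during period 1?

Period 1:
Births: 1710 * 0.233 = 398  |  1200 * 0.149 = 179 → total 577
10–19: 830 * 0.958 = 795
20–29: 1150 * 0.942 = 1083
30–39: 1710 * 0.927 = 1585
40+: 1200 * 0.937 + 520 * 0.659 = 1124 + 343 = 1467
Net migration: 20–29 + 60 → 1143
Giving 577 / 795 / 1143 / 1585 / 1467.

577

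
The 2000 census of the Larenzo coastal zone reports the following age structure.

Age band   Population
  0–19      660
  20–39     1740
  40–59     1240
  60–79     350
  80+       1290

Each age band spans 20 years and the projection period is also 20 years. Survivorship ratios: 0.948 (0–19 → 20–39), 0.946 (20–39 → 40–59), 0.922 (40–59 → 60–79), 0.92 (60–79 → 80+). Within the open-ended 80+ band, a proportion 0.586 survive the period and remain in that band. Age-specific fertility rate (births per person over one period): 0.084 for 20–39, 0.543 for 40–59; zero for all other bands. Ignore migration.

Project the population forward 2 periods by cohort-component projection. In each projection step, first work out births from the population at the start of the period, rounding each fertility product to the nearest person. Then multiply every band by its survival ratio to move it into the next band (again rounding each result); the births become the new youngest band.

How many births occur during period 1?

Period 1:
Births: 1740 * 0.084 = 146 ; 1240 * 0.543 = 673 — total 819
20–39: 660 * 0.948 = 626
40–59: 1740 * 0.946 = 1646
60–79: 1240 * 0.922 = 1143
80+: 350 * 0.92 + 1290 * 0.586 = 322 + 756 = 1078
End of period: [819, 626, 1646, 1143, 1078]

819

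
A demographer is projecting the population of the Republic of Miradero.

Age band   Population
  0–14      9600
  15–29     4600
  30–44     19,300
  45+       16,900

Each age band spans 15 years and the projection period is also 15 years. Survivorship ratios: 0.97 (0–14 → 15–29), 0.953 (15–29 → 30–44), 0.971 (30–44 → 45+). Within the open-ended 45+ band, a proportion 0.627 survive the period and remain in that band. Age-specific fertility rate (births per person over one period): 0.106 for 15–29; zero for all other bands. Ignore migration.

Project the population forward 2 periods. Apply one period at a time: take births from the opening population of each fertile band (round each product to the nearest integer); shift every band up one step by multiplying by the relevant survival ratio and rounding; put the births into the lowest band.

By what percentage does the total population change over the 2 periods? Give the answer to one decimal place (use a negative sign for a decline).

Let group 1 be 0–14 through group 4 = 45+.
After projecting period 1:
Births: 4600 × 0.106 = 488
Group 2: 9600 × 0.97 = 9312
Group 3: 4600 × 0.953 = 4384
Group 4: 19300 × 0.971 + 16900 × 0.627 = 18740 + 10596 = 29336
Giving 488 / 9312 / 4384 / 29336.
After projecting period 2:
Births: 9312 × 0.106 = 987
Group 2: 488 × 0.97 = 473
Group 3: 9312 × 0.953 = 8874
Group 4: 4384 × 0.971 + 29336 × 0.627 = 4257 + 18394 = 22651
Giving 987 / 473 / 8874 / 22651.
Total: 50400 → 32985; change = -17415; percentage change = -34.6%

-34.6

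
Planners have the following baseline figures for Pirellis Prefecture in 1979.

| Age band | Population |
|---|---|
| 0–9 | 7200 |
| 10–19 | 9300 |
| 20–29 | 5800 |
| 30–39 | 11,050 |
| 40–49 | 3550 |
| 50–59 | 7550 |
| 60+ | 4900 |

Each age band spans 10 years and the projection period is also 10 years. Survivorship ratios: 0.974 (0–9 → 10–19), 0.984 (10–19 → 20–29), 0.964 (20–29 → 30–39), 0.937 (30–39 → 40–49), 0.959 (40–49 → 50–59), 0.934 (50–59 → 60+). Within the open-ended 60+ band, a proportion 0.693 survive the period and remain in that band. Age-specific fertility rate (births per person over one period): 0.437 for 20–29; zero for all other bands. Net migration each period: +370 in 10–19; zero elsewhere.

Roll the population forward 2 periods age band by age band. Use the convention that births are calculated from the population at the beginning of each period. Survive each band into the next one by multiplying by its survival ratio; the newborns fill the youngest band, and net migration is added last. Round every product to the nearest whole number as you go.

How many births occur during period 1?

2535

(Groups numbered youngest = 1 to oldest = 7.)
Period 1.
Births: 5800 × 0.437 = 2535
Group 2: 7200 × 0.974 = 7013
Group 3: 9300 × 0.984 = 9151
Group 4: 5800 × 0.964 = 5591
Group 5: 11050 × 0.937 = 10354
Group 6: 3550 × 0.959 = 3404
Group 7: 7550 × 0.934 + 4900 × 0.693 = 7052 + 3396 = 10448
Net migration: Group 2 + 370 → 7383
End of period: [2535, 7383, 9151, 5591, 10354, 3404, 10448]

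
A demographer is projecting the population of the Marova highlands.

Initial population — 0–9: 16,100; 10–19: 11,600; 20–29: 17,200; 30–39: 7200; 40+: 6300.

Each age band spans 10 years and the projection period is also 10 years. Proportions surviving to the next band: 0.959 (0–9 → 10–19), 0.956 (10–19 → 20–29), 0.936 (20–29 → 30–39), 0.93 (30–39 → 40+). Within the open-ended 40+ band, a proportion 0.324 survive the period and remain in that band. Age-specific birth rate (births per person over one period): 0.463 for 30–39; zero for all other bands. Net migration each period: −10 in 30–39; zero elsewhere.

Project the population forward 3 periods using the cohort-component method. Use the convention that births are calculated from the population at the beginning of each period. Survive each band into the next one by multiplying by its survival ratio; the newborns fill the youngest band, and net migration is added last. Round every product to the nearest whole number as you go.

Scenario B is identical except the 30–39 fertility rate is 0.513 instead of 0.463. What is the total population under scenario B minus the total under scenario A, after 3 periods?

After projecting period 1:
Births: 7200 × 0.463 = 3334
10–19: 16100 × 0.959 = 15440
20–29: 11600 × 0.956 = 11090
30–39: 17200 × 0.936 = 16099
40+: 7200 × 0.93 + 6300 × 0.324 = 6696 + 2041 = 8737
Net migration: 30–39 − 10 → 16089
→ [3334, 15440, 11090, 16089, 8737]
After projecting period 2:
Births: 16089 × 0.463 = 7449
10–19: 3334 × 0.959 = 3197
20–29: 15440 × 0.956 = 14761
30–39: 11090 × 0.936 = 10380
40+: 16089 × 0.93 + 8737 × 0.324 = 14963 + 2831 = 17794
Net migration: 30–39 − 10 → 10370
→ [7449, 3197, 14761, 10370, 17794]
After projecting period 3:
Births: 10370 × 0.463 = 4801
10–19: 7449 × 0.959 = 7144
20–29: 3197 × 0.956 = 3056
30–39: 14761 × 0.936 = 13816
40+: 10370 × 0.93 + 17794 × 0.324 = 9644 + 5765 = 15409
Net migration: 30–39 − 10 → 13806
→ [4801, 7144, 3056, 13806, 15409]
Scenario A total after 3 periods: 44216
Scenario B projection —
After projecting period 1:
Births: 7200 × 0.513 = 3694
10–19: 16100 × 0.959 = 15440
20–29: 11600 × 0.956 = 11090
30–39: 17200 × 0.936 = 16099
40+: 7200 × 0.93 + 6300 × 0.324 = 6696 + 2041 = 8737
Net migration: 30–39 − 10 → 16089
→ [3694, 15440, 11090, 16089, 8737]
After projecting period 2:
Births: 16089 × 0.513 = 8254
10–19: 3694 × 0.959 = 3543
20–29: 15440 × 0.956 = 14761
30–39: 11090 × 0.936 = 10380
40+: 16089 × 0.93 + 8737 × 0.324 = 14963 + 2831 = 17794
Net migration: 30–39 − 10 → 10370
→ [8254, 3543, 14761, 10370, 17794]
After projecting period 3:
Births: 10370 × 0.513 = 5320
10–19: 8254 × 0.959 = 7916
20–29: 3543 × 0.956 = 3387
30–39: 14761 × 0.936 = 13816
40+: 10370 × 0.93 + 17794 × 0.324 = 9644 + 5765 = 15409
Net migration: 30–39 − 10 → 13806
→ [5320, 7916, 3387, 13806, 15409]
Scenario B total after 3 periods: 45838
Difference B − A = 45838 − 44216 = 1622

1622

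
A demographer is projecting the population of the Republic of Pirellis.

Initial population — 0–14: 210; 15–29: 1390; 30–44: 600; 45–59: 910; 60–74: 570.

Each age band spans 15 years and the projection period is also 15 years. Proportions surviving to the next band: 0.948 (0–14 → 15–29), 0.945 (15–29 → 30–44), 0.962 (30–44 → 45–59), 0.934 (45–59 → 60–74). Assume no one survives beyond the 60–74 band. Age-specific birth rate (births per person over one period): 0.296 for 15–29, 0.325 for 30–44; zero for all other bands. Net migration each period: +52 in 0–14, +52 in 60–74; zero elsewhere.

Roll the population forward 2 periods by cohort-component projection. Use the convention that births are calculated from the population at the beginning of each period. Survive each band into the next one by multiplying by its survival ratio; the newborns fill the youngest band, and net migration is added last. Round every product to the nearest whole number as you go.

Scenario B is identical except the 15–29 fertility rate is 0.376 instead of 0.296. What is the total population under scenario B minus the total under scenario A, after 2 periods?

122

Period 1:
Births: 1390 × 0.296 = 411, 600 × 0.325 = 195 → total 606
15–29: 210 × 0.948 = 199
30–44: 1390 × 0.945 = 1314
45–59: 600 × 0.962 = 577
60–74: 910 × 0.934 = 850
Net migration: 0–14 + 52 → 658; 60–74 + 52 → 902
End of period: [658, 199, 1314, 577, 902]
Period 2:
Births: 199 × 0.296 = 59, 1314 × 0.325 = 427 → total 486
15–29: 658 × 0.948 = 624
30–44: 199 × 0.945 = 188
45–59: 1314 × 0.962 = 1264
60–74: 577 × 0.934 = 539
Net migration: 0–14 + 52 → 538; 60–74 + 52 → 591
End of period: [538, 624, 188, 1264, 591]
Scenario A total after 2 periods: 3205
Scenario B projection —
Period 1:
Births: 1390 × 0.376 = 523, 600 × 0.325 = 195 → total 718
15–29: 210 × 0.948 = 199
30–44: 1390 × 0.945 = 1314
45–59: 600 × 0.962 = 577
60–74: 910 × 0.934 = 850
Net migration: 0–14 + 52 → 770; 60–74 + 52 → 902
End of period: [770, 199, 1314, 577, 902]
Period 2:
Births: 199 × 0.376 = 75, 1314 × 0.325 = 427 → total 502
15–29: 770 × 0.948 = 730
30–44: 199 × 0.945 = 188
45–59: 1314 × 0.962 = 1264
60–74: 577 × 0.934 = 539
Net migration: 0–14 + 52 → 554; 60–74 + 52 → 591
End of period: [554, 730, 188, 1264, 591]
Scenario B total after 2 periods: 3327
Difference B − A = 3327 − 3205 = 122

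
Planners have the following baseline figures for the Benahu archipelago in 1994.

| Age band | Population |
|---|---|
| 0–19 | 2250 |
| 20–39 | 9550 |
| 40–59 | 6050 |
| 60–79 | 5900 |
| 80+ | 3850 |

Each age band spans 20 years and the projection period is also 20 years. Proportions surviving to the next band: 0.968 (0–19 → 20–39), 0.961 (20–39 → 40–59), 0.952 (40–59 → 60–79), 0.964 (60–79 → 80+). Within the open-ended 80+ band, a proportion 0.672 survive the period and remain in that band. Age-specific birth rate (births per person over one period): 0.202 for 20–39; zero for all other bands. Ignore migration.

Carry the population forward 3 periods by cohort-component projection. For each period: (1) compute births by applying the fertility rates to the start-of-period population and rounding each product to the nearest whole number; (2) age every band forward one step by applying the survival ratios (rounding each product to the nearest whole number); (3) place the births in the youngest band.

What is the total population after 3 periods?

Call the groups 1 to 5, youngest first.
After projecting period 1:
Births: 9550 * 0.202 = 1929
Group 2: 2250 * 0.968 = 2178
Group 3: 9550 * 0.961 = 9178
Group 4: 6050 * 0.952 = 5760
Group 5: 5900 * 0.964 + 3850 * 0.672 = 5688 + 2587 = 8275
Population now: 0–19=1929, 20–39=2178, 40–59=9178, 60–79=5760, 80+=8275
After projecting period 2:
Births: 2178 * 0.202 = 440
Group 2: 1929 * 0.968 = 1867
Group 3: 2178 * 0.961 = 2093
Group 4: 9178 * 0.952 = 8737
Group 5: 5760 * 0.964 + 8275 * 0.672 = 5553 + 5561 = 11114
Population now: 0–19=440, 20–39=1867, 40–59=2093, 60–79=8737, 80+=11114
After projecting period 3:
Births: 1867 * 0.202 = 377
Group 2: 440 * 0.968 = 426
Group 3: 1867 * 0.961 = 1794
Group 4: 2093 * 0.952 = 1993
Group 5: 8737 * 0.964 + 11114 * 0.672 = 8422 + 7469 = 15891
Population now: 0–19=377, 20–39=426, 40–59=1794, 60–79=1993, 80+=15891
Total after period 3: 377 + 426 + 1794 + 1993 + 15891 = 20481

20481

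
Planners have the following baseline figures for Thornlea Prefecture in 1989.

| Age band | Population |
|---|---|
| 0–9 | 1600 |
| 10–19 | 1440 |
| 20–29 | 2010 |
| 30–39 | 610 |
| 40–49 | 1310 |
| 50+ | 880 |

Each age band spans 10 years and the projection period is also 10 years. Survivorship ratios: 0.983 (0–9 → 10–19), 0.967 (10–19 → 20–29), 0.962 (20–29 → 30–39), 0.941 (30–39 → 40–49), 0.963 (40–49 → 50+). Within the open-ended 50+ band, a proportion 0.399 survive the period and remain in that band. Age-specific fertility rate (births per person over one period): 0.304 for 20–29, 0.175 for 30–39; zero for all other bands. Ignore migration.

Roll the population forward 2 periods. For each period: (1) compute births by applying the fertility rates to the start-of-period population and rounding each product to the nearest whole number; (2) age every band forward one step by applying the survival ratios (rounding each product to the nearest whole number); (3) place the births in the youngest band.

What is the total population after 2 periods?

7344

(Bands numbered youngest = 1 to oldest = 6.)
Period 1.
Births: 2010 × 0.304 = 611, 610 × 0.175 = 107 — total 718
Band 2: 1600 × 0.983 = 1573
Band 3: 1440 × 0.967 = 1392
Band 4: 2010 × 0.962 = 1934
Band 5: 610 × 0.941 = 574
Band 6: 1310 × 0.963 + 880 × 0.399 = 1262 + 351 = 1613
→ [718, 1573, 1392, 1934, 574, 1613]
Period 2.
Births: 1392 × 0.304 = 423, 1934 × 0.175 = 338 — total 761
Band 2: 718 × 0.983 = 706
Band 3: 1573 × 0.967 = 1521
Band 4: 1392 × 0.962 = 1339
Band 5: 1934 × 0.941 = 1820
Band 6: 574 × 0.963 + 1613 × 0.399 = 553 + 644 = 1197
→ [761, 706, 1521, 1339, 1820, 1197]
Total after period 2: 761 + 706 + 1521 + 1339 + 1820 + 1197 = 7344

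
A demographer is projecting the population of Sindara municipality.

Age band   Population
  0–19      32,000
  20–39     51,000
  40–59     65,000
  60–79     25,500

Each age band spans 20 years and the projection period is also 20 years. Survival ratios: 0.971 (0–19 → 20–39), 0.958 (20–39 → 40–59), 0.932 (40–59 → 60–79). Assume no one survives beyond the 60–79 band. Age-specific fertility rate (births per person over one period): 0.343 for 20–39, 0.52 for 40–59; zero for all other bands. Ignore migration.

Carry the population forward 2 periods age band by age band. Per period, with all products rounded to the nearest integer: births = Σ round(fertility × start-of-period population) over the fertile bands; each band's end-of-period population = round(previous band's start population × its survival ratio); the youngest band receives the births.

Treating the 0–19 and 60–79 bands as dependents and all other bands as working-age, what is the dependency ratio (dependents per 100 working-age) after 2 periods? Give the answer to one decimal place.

Numbering the groups 1..4 from youngest to oldest:
— Period 1 —
Births: 51000 * 0.343 = 17493 ; 65000 * 0.52 = 33800 → 51293
Group 2: 32000 * 0.971 = 31072
Group 3: 51000 * 0.958 = 48858
Group 4: 65000 * 0.932 = 60580
End of period: [51293, 31072, 48858, 60580]
— Period 2 —
Births: 31072 * 0.343 = 10658 ; 48858 * 0.52 = 25406 → 36064
Group 2: 51293 * 0.971 = 49806
Group 3: 31072 * 0.958 = 29767
Group 4: 48858 * 0.932 = 45536
End of period: [36064, 49806, 29767, 45536]
Dependents (band 0–19 + band 60–79) = 36064 + 45536 = 81600; working-age = 79573; ratio = 81600/79573 × 100 = 102.5

102.5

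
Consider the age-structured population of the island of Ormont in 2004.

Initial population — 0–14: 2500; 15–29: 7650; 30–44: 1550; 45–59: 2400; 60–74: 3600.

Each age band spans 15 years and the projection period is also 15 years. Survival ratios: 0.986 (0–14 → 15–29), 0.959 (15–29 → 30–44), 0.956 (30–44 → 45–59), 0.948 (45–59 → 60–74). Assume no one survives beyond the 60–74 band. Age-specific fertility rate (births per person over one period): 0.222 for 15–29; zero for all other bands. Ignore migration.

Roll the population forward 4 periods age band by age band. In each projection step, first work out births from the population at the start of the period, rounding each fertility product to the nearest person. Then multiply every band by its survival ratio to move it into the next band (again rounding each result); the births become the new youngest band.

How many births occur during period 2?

547

— Period 1 —
Births: 7650 × 0.222 = 1698
15–29: 2500 × 0.986 = 2465
30–44: 7650 × 0.959 = 7336
45–59: 1550 × 0.956 = 1482
60–74: 2400 × 0.948 = 2275
Giving 1698 / 2465 / 7336 / 1482 / 2275.
— Period 2 —
Births: 2465 × 0.222 = 547
15–29: 1698 × 0.986 = 1674
30–44: 2465 × 0.959 = 2364
45–59: 7336 × 0.956 = 7013
60–74: 1482 × 0.948 = 1405
Giving 547 / 1674 / 2364 / 7013 / 1405.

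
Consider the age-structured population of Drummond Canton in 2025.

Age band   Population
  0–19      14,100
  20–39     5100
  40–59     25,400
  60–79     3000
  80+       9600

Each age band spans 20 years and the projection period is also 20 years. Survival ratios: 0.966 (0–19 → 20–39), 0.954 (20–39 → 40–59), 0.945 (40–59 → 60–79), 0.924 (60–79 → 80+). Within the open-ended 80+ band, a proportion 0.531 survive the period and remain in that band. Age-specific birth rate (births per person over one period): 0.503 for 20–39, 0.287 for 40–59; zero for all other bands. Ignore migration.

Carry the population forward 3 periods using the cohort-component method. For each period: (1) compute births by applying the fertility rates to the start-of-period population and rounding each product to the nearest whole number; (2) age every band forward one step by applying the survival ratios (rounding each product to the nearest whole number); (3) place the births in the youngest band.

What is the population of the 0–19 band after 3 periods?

[period 1]
Births: 5100 × 0.503 = 2565, 25400 × 0.287 = 7290 → 9855
20–39: 14100 × 0.966 = 13621
40–59: 5100 × 0.954 = 4865
60–79: 25400 × 0.945 = 24003
80+: 3000 × 0.924 + 9600 × 0.531 = 2772 + 5098 = 7870
→ [9855, 13621, 4865, 24003, 7870]
[period 2]
Births: 13621 × 0.503 = 6851, 4865 × 0.287 = 1396 → 8247
20–39: 9855 × 0.966 = 9520
40–59: 13621 × 0.954 = 12994
60–79: 4865 × 0.945 = 4597
80+: 24003 × 0.924 + 7870 × 0.531 = 22179 + 4179 = 26358
→ [8247, 9520, 12994, 4597, 26358]
[period 3]
Births: 9520 × 0.503 = 4789, 12994 × 0.287 = 3729 → 8518
20–39: 8247 × 0.966 = 7967
40–59: 9520 × 0.954 = 9082
60–79: 12994 × 0.945 = 12279
80+: 4597 × 0.924 + 26358 × 0.531 = 4248 + 13996 = 18244
→ [8518, 7967, 9082, 12279, 18244]

8518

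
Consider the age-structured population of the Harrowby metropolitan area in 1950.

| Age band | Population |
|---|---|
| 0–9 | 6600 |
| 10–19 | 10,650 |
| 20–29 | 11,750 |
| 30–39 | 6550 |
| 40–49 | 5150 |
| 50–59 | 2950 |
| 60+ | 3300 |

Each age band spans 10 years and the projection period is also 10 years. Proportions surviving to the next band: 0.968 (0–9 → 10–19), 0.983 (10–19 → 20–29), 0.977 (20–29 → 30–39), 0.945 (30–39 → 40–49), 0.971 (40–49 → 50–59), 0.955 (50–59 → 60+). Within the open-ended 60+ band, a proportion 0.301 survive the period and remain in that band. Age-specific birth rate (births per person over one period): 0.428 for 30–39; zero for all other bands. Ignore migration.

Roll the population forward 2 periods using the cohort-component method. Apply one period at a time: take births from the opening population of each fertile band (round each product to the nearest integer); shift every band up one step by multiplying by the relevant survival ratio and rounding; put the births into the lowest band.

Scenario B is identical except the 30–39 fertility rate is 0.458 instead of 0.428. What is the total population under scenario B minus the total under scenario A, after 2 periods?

536

Period 1.
Births: 6550 × 0.428 = 2803
10–19: 6600 × 0.968 = 6389
20–29: 10650 × 0.983 = 10469
30–39: 11750 × 0.977 = 11480
40–49: 6550 × 0.945 = 6190
50–59: 5150 × 0.971 = 5001
60+: 2950 × 0.955 + 3300 × 0.301 = 2817 + 993 = 3810
Population now: 0–9=2803, 10–19=6389, 20–29=10469, 30–39=11480, 40–49=6190, 50–59=5001, 60+=3810
Period 2.
Births: 11480 × 0.428 = 4913
10–19: 2803 × 0.968 = 2713
20–29: 6389 × 0.983 = 6280
30–39: 10469 × 0.977 = 10228
40–49: 11480 × 0.945 = 10849
50–59: 6190 × 0.971 = 6010
60+: 5001 × 0.955 + 3810 × 0.301 = 4776 + 1147 = 5923
Population now: 0–9=4913, 10–19=2713, 20–29=6280, 30–39=10228, 40–49=10849, 50–59=6010, 60+=5923
Scenario A total after 2 periods: 46916
Scenario B projection —
Period 1.
Births: 6550 × 0.458 = 3000
10–19: 6600 × 0.968 = 6389
20–29: 10650 × 0.983 = 10469
30–39: 11750 × 0.977 = 11480
40–49: 6550 × 0.945 = 6190
50–59: 5150 × 0.971 = 5001
60+: 2950 × 0.955 + 3300 × 0.301 = 2817 + 993 = 3810
Population now: 0–9=3000, 10–19=6389, 20–29=10469, 30–39=11480, 40–49=6190, 50–59=5001, 60+=3810
Period 2.
Births: 11480 × 0.458 = 5258
10–19: 3000 × 0.968 = 2904
20–29: 6389 × 0.983 = 6280
30–39: 10469 × 0.977 = 10228
40–49: 11480 × 0.945 = 10849
50–59: 6190 × 0.971 = 6010
60+: 5001 × 0.955 + 3810 × 0.301 = 4776 + 1147 = 5923
Population now: 0–9=5258, 10–19=2904, 20–29=6280, 30–39=10228, 40–49=10849, 50–59=6010, 60+=5923
Scenario B total after 2 periods: 47452
Difference B − A = 47452 − 46916 = 536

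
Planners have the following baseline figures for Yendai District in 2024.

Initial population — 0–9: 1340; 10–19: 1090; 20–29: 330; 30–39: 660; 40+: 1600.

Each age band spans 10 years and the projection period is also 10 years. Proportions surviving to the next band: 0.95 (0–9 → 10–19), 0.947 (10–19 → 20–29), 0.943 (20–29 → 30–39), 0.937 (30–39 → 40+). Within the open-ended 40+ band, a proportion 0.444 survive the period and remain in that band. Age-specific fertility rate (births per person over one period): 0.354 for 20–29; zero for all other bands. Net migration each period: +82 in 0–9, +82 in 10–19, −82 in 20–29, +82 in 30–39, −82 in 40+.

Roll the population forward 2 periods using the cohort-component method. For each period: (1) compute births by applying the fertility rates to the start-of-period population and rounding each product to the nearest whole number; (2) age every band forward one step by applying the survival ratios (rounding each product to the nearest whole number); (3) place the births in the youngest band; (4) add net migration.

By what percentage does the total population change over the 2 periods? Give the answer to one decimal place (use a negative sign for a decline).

(Bands numbered youngest = 1 to oldest = 5.)
— Period 1 —
Births: 330 × 0.354 = 117
Band 2: 1340 × 0.95 = 1273
Band 3: 1090 × 0.947 = 1032
Band 4: 330 × 0.943 = 311
Band 5: 660 × 0.937 + 1600 × 0.444 = 618 + 710 = 1328
Net migration: Band 1 + 82 → 199; Band 2 + 82 → 1355; Band 3 − 82 → 950; Band 4 + 82 → 393; Band 5 − 82 → 1246
Population now: 0–9=199, 10–19=1355, 20–29=950, 30–39=393, 40+=1246
— Period 2 —
Births: 950 × 0.354 = 336
Band 2: 199 × 0.95 = 189
Band 3: 1355 × 0.947 = 1283
Band 4: 950 × 0.943 = 896
Band 5: 393 × 0.937 + 1246 × 0.444 = 368 + 553 = 921
Net migration: Band 1 + 82 → 418; Band 2 + 82 → 271; Band 3 − 82 → 1201; Band 4 + 82 → 978; Band 5 − 82 → 839
Population now: 0–9=418, 10–19=271, 20–29=1201, 30–39=978, 40+=839
Total: 5020 → 3707; change = -1313; percentage change = -26.2%

-26.2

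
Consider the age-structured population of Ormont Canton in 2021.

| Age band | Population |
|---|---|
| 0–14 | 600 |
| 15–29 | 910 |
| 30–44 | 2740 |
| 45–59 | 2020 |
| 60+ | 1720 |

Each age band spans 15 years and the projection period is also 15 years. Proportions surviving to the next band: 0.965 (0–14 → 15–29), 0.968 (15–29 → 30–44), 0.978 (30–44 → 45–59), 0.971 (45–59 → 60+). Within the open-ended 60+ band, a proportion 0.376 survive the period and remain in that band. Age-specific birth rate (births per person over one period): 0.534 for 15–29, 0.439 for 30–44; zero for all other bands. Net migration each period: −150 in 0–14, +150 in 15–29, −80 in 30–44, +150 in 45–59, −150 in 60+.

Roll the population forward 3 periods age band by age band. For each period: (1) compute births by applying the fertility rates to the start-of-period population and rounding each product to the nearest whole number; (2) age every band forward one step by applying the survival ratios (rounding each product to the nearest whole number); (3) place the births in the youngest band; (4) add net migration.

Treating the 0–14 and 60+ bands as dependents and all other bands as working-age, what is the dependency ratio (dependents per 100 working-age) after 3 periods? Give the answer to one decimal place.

103.1

[period 1]
Births: 910 × 0.534 = 486 ; 2740 × 0.439 = 1203 → 1689
15–29: 600 × 0.965 = 579
30–44: 910 × 0.968 = 881
45–59: 2740 × 0.978 = 2680
60+: 2020 × 0.971 + 1720 × 0.376 = 1961 + 647 = 2608
Net migration: 0–14 − 150 → 1539; 15–29 + 150 → 729; 30–44 − 80 → 801; 45–59 + 150 → 2830; 60+ − 150 → 2458
Giving 1539 / 729 / 801 / 2830 / 2458.
[period 2]
Births: 729 × 0.534 = 389 ; 801 × 0.439 = 352 → 741
15–29: 1539 × 0.965 = 1485
30–44: 729 × 0.968 = 706
45–59: 801 × 0.978 = 783
60+: 2830 × 0.971 + 2458 × 0.376 = 2748 + 924 = 3672
Net migration: 0–14 − 150 → 591; 15–29 + 150 → 1635; 30–44 − 80 → 626; 45–59 + 150 → 933; 60+ − 150 → 3522
Giving 591 / 1635 / 626 / 933 / 3522.
[period 3]
Births: 1635 × 0.534 = 873 ; 626 × 0.439 = 275 → 1148
15–29: 591 × 0.965 = 570
30–44: 1635 × 0.968 = 1583
45–59: 626 × 0.978 = 612
60+: 933 × 0.971 + 3522 × 0.376 = 906 + 1324 = 2230
Net migration: 0–14 − 150 → 998; 15–29 + 150 → 720; 30–44 − 80 → 1503; 45–59 + 150 → 762; 60+ − 150 → 2080
Giving 998 / 720 / 1503 / 762 / 2080.
Dependents (band 0–14 + band 60+) = 998 + 2080 = 3078; working-age = 2985; ratio = 3078/2985 × 100 = 103.1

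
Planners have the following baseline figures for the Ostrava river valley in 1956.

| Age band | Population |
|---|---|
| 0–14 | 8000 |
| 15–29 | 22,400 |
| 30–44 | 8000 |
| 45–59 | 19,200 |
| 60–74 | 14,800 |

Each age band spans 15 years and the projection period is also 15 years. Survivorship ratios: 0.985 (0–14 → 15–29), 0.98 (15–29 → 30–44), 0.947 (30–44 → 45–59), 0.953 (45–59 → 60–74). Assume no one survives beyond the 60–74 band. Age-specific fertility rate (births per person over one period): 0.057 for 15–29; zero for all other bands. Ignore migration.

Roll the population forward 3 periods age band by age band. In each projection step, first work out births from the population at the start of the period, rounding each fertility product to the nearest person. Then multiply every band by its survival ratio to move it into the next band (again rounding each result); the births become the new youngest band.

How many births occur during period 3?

Numbering the groups 1..5 from youngest to oldest:
After projecting period 1:
Births: 22400 × 0.057 = 1277
Group 2: 8000 × 0.985 = 7880
Group 3: 22400 × 0.98 = 21952
Group 4: 8000 × 0.947 = 7576
Group 5: 19200 × 0.953 = 18298
→ [1277, 7880, 21952, 7576, 18298]
After projecting period 2:
Births: 7880 × 0.057 = 449
Group 2: 1277 × 0.985 = 1258
Group 3: 7880 × 0.98 = 7722
Group 4: 21952 × 0.947 = 20789
Group 5: 7576 × 0.953 = 7220
→ [449, 1258, 7722, 20789, 7220]
After projecting period 3:
Births: 1258 × 0.057 = 72
Group 2: 449 × 0.985 = 442
Group 3: 1258 × 0.98 = 1233
Group 4: 7722 × 0.947 = 7313
Group 5: 20789 × 0.953 = 19812
→ [72, 442, 1233, 7313, 19812]

72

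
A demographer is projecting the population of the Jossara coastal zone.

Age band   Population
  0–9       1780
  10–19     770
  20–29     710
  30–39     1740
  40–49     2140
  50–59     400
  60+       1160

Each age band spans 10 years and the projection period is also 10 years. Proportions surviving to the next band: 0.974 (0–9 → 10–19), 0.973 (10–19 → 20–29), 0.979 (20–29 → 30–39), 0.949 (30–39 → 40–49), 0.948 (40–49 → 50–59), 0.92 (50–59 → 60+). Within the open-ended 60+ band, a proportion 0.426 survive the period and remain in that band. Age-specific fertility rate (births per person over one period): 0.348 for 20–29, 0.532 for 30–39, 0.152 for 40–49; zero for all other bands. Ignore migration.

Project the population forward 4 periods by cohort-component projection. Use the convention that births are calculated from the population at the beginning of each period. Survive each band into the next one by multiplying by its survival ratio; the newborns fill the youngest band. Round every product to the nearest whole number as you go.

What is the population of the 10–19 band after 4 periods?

1049

Period 1.
Births: 710 × 0.348 = 247  |  1740 × 0.532 = 926  |  2140 × 0.152 = 325 → total 1498
10–19: 1780 × 0.974 = 1734
20–29: 770 × 0.973 = 749
30–39: 710 × 0.979 = 695
40–49: 1740 × 0.949 = 1651
50–59: 2140 × 0.948 = 2029
60+: 400 × 0.92 + 1160 × 0.426 = 368 + 494 = 862
→ [1498, 1734, 749, 695, 1651, 2029, 862]
Period 2.
Births: 749 × 0.348 = 261  |  695 × 0.532 = 370  |  1651 × 0.152 = 251 → total 882
10–19: 1498 × 0.974 = 1459
20–29: 1734 × 0.973 = 1687
30–39: 749 × 0.979 = 733
40–49: 695 × 0.949 = 660
50–59: 1651 × 0.948 = 1565
60+: 2029 × 0.92 + 862 × 0.426 = 1867 + 367 = 2234
→ [882, 1459, 1687, 733, 660, 1565, 2234]
Period 3.
Births: 1687 × 0.348 = 587  |  733 × 0.532 = 390  |  660 × 0.152 = 100 → total 1077
10–19: 882 × 0.974 = 859
20–29: 1459 × 0.973 = 1420
30–39: 1687 × 0.979 = 1652
40–49: 733 × 0.949 = 696
50–59: 660 × 0.948 = 626
60+: 1565 × 0.92 + 2234 × 0.426 = 1440 + 952 = 2392
→ [1077, 859, 1420, 1652, 696, 626, 2392]
Period 4.
Births: 1420 × 0.348 = 494  |  1652 × 0.532 = 879  |  696 × 0.152 = 106 → total 1479
10–19: 1077 × 0.974 = 1049
20–29: 859 × 0.973 = 836
30–39: 1420 × 0.979 = 1390
40–49: 1652 × 0.949 = 1568
50–59: 696 × 0.948 = 660
60+: 626 × 0.92 + 2392 × 0.426 = 576 + 1019 = 1595
→ [1479, 1049, 836, 1390, 1568, 660, 1595]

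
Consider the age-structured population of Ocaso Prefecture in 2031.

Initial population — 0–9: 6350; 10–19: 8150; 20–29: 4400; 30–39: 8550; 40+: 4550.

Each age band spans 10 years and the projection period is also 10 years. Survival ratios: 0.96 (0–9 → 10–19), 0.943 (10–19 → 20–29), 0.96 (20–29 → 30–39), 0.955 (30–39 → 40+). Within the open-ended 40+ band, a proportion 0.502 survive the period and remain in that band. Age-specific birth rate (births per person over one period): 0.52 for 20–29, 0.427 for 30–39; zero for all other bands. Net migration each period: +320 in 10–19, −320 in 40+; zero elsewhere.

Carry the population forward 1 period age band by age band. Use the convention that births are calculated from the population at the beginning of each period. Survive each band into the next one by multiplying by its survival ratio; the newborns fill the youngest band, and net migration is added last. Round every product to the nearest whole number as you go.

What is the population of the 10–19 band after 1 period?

[period 1]
Births: 4400 × 0.52 = 2288 ; 8550 × 0.427 = 3651 — total 5939
10–19: 6350 × 0.96 = 6096
20–29: 8150 × 0.943 = 7685
30–39: 4400 × 0.96 = 4224
40+: 8550 × 0.955 + 4550 × 0.502 = 8165 + 2284 = 10449
Net migration: 10–19 + 320 → 6416; 40+ − 320 → 10129
→ [5939, 6416, 7685, 4224, 10129]

6416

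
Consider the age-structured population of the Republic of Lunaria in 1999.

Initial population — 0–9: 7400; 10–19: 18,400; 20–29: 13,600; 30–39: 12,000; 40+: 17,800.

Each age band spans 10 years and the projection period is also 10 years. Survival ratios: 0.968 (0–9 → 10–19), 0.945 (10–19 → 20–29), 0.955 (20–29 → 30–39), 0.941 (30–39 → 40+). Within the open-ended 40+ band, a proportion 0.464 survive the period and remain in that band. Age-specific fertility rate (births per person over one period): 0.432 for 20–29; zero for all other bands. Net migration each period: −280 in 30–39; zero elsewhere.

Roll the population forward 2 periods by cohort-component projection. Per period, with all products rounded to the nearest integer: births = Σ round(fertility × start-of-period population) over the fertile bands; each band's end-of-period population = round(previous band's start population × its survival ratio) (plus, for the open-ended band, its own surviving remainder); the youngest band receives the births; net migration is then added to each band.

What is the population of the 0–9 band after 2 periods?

7512

Period 1:
Births: 13600 × 0.432 = 5875
10–19: 7400 × 0.968 = 7163
20–29: 18400 × 0.945 = 17388
30–39: 13600 × 0.955 = 12988
40+: 12000 × 0.941 + 17800 × 0.464 = 11292 + 8259 = 19551
Net migration: 30–39 − 280 → 12708
Giving 5875 / 7163 / 17388 / 12708 / 19551.
Period 2:
Births: 17388 × 0.432 = 7512
10–19: 5875 × 0.968 = 5687
20–29: 7163 × 0.945 = 6769
30–39: 17388 × 0.955 = 16606
40+: 12708 × 0.941 + 19551 × 0.464 = 11958 + 9072 = 21030
Net migration: 30–39 − 280 → 16326
Giving 7512 / 5687 / 6769 / 16326 / 21030.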